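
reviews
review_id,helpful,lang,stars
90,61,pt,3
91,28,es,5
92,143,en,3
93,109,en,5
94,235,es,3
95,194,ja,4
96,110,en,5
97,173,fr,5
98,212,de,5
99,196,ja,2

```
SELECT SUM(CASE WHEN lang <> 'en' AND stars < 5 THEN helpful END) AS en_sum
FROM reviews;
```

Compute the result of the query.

review_id=90: ✓ → 61
review_id=91: ✗
review_id=92: ✗
review_id=93: ✗
review_id=94: ✓ → 235
review_id=95: ✓ → 194
review_id=96: ✗
review_id=97: ✗
review_id=98: ✗
review_id=99: ✓ → 196
en_sum = 61 + 235 + 194 + 196 = 686

686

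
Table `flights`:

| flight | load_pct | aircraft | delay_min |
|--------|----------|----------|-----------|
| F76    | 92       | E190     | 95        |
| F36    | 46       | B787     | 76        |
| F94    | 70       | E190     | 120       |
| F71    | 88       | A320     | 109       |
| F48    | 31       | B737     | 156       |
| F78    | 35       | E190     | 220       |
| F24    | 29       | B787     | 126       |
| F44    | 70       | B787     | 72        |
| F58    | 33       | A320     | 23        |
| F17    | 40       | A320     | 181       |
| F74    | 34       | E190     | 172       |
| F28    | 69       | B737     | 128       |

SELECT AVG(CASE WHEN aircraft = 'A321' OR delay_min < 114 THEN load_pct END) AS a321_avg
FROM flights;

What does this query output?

flight=F76: ✓ → 92
flight=F36: ✓ → 46
flight=F94: ✗
flight=F71: ✓ → 88
flight=F48: ✗
flight=F78: ✗
flight=F24: ✗
flight=F44: ✓ → 70
flight=F58: ✓ → 33
flight=F17: ✗
flight=F74: ✗
flight=F28: ✗
a321_avg = (92 + 46 + 88 + 70 + 33) / 5 = 65.8

65.8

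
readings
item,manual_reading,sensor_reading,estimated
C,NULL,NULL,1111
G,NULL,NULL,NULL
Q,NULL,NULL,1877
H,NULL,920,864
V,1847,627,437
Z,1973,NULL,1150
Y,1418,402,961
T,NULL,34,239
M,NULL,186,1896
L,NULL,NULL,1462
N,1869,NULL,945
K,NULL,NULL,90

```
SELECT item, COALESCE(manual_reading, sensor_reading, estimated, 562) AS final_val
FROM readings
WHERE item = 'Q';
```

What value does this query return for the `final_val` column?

item = Q: manual_reading=NULL, sensor_reading=NULL, estimated=1877.
manual_reading=NULL, sensor_reading=NULL, estimated=1877 → 1877

1877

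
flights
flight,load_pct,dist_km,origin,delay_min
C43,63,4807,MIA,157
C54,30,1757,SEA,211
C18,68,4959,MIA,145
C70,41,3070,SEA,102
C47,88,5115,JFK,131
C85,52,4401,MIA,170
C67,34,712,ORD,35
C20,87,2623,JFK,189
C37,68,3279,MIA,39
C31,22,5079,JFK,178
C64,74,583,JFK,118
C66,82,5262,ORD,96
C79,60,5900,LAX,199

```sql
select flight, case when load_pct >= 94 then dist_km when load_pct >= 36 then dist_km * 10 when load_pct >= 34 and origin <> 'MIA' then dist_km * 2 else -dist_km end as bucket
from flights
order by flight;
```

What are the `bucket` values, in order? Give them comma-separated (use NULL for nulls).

49590, 26230, -5079, 32790, 48070, 51150, -1757, 5830, 52620, 1424, 30700, 59000, 44010

flight=C18: load_pct >= 36 → 49590
flight=C20: load_pct >= 36 → 26230
flight=C31: ELSE → -5079
flight=C37: load_pct >= 36 → 32790
flight=C43: load_pct >= 36 → 48070
flight=C47: load_pct >= 36 → 51150
flight=C54: ELSE → -1757
flight=C64: load_pct >= 36 → 5830
flight=C66: load_pct >= 36 → 52620
flight=C67: load_pct >= 34 and origin <> 'MIA' → 1424
flight=C70: load_pct >= 36 → 30700
flight=C79: load_pct >= 36 → 59000
flight=C85: load_pct >= 36 → 44010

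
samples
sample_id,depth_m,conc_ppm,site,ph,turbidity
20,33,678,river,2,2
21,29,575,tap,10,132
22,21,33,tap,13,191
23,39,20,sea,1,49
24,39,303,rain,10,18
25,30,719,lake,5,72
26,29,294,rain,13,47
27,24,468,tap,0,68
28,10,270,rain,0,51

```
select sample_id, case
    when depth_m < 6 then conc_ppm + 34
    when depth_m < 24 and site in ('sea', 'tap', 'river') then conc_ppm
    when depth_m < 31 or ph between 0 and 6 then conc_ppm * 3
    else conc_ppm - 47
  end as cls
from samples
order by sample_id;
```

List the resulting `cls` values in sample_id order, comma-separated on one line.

sample_id=20: depth_m < 31 or ph between 0 and 6 → 2034
sample_id=21: depth_m < 31 or ph between 0 and 6 → 1725
sample_id=22: depth_m < 24 and site in ('sea', 'tap', 'river') → 33
sample_id=23: depth_m < 31 or ph between 0 and 6 → 60
sample_id=24: ELSE → 256
sample_id=25: depth_m < 31 or ph between 0 and 6 → 2157
sample_id=26: depth_m < 31 or ph between 0 and 6 → 882
sample_id=27: depth_m < 31 or ph between 0 and 6 → 1404
sample_id=28: depth_m < 31 or ph between 0 and 6 → 810

2034, 1725, 33, 60, 256, 2157, 882, 1404, 810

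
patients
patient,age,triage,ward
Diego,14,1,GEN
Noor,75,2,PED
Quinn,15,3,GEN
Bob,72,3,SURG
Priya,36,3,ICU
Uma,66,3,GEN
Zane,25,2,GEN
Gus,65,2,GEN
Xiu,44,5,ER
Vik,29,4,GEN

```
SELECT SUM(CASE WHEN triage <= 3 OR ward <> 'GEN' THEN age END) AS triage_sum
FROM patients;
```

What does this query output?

412

patient=Diego: ✓ → 14
patient=Noor: ✓ → 75
patient=Quinn: ✓ → 15
patient=Bob: ✓ → 72
patient=Priya: ✓ → 36
patient=Uma: ✓ → 66
patient=Zane: ✓ → 25
patient=Gus: ✓ → 65
patient=Xiu: ✓ → 44
patient=Vik: ✗
triage_sum = 14 + 75 + 15 + 72 + 36 + 66 + 25 + 65 + 44 = 412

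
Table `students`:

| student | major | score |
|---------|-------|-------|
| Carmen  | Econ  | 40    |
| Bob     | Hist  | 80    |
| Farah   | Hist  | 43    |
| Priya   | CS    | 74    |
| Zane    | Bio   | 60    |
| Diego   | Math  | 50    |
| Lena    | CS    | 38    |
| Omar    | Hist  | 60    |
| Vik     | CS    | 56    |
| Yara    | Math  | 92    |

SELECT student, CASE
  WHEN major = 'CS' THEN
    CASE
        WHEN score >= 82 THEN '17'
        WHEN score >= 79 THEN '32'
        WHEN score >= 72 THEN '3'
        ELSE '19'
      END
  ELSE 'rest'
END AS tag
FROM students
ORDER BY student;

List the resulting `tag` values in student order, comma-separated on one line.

rest, rest, rest, rest, 19, rest, 3, 19, rest, rest

student=Bob: major='Hist' → outer ELSE → rest
student=Carmen: major='Econ' → outer ELSE → rest
student=Diego: major='Math' → outer ELSE → rest
student=Farah: major='Hist' → outer ELSE → rest
student=Lena: major='CS' → inner[ELSE] → 19
student=Omar: major='Hist' → outer ELSE → rest
student=Priya: major='CS' → inner[score >= 72] → 3
student=Vik: major='CS' → inner[ELSE] → 19
student=Yara: major='Math' → outer ELSE → rest
student=Zane: major='Bio' → outer ELSE → rest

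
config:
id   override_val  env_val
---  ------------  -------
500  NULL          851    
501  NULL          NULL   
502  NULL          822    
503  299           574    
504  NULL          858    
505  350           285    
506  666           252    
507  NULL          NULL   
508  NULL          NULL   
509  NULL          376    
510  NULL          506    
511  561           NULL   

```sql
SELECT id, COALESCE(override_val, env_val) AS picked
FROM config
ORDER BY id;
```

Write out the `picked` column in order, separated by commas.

id=500: override_val=NULL, env_val=851 → 851
id=501: override_val=NULL, env_val=NULL (all NULL) → NULL
id=502: override_val=NULL, env_val=822 → 822
id=503: override_val=299 → 299
id=504: override_val=NULL, env_val=858 → 858
id=505: override_val=350 → 350
id=506: override_val=666 → 666
id=507: override_val=NULL, env_val=NULL (all NULL) → NULL
id=508: override_val=NULL, env_val=NULL (all NULL) → NULL
id=509: override_val=NULL, env_val=376 → 376
id=510: override_val=NULL, env_val=506 → 506
id=511: override_val=561 → 561

851, NULL, 822, 299, 858, 350, 666, NULL, NULL, 376, 506, 561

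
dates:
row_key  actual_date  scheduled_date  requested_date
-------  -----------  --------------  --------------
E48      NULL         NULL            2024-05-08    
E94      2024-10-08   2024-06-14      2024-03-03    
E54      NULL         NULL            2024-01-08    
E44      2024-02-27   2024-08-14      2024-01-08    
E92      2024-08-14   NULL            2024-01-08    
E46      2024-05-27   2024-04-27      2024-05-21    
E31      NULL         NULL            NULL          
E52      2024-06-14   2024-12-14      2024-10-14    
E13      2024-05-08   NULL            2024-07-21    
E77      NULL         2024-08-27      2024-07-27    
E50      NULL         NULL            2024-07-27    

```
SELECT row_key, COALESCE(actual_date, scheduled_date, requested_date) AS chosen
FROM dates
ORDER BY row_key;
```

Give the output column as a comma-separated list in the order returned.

2024-05-08, NULL, 2024-02-27, 2024-05-27, 2024-05-08, 2024-07-27, 2024-06-14, 2024-01-08, 2024-08-27, 2024-08-14, 2024-10-08

row_key=E13: actual_date=2024-05-08 → 2024-05-08
row_key=E31: actual_date=NULL, scheduled_date=NULL, requested_date=NULL (all NULL) → NULL
row_key=E44: actual_date=2024-02-27 → 2024-02-27
row_key=E46: actual_date=2024-05-27 → 2024-05-27
row_key=E48: actual_date=NULL, scheduled_date=NULL, requested_date=2024-05-08 → 2024-05-08
row_key=E50: actual_date=NULL, scheduled_date=NULL, requested_date=2024-07-27 → 2024-07-27
row_key=E52: actual_date=2024-06-14 → 2024-06-14
row_key=E54: actual_date=NULL, scheduled_date=NULL, requested_date=2024-01-08 → 2024-01-08
row_key=E77: actual_date=NULL, scheduled_date=2024-08-27 → 2024-08-27
row_key=E92: actual_date=2024-08-14 → 2024-08-14
row_key=E94: actual_date=2024-10-08 → 2024-10-08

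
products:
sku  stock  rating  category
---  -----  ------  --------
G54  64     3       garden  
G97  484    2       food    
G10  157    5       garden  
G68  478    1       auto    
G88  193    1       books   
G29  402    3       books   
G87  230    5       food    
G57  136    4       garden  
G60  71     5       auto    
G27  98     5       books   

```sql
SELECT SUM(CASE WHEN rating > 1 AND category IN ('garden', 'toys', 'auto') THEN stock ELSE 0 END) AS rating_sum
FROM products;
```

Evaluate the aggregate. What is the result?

sku=G54: ✓ → 64
sku=G97: ✗
sku=G10: ✓ → 157
sku=G68: ✗
sku=G88: ✗
sku=G29: ✗
sku=G87: ✗
sku=G57: ✓ → 136
sku=G60: ✓ → 71
sku=G27: ✗
rating_sum = 64 + 157 + 136 + 71 = 428

428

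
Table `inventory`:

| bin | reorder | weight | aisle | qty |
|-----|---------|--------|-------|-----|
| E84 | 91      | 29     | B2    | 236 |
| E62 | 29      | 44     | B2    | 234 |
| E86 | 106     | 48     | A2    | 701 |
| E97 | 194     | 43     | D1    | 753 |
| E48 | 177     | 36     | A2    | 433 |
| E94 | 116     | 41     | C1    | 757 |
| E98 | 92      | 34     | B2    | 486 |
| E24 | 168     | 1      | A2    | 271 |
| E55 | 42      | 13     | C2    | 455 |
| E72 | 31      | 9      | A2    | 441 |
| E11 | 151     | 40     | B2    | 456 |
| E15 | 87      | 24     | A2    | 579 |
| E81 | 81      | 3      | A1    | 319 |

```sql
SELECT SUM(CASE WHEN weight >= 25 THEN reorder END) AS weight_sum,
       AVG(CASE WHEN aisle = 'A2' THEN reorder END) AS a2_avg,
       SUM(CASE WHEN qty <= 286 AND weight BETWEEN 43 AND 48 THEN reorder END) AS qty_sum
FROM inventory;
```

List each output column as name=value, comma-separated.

[weight_sum: weight >= 25]
bin=E84: ✓ → 91
bin=E62: ✓ → 29
bin=E86: ✓ → 106
bin=E97: ✓ → 194
bin=E48: ✓ → 177
bin=E94: ✓ → 116
bin=E98: ✓ → 92
bin=E24: ✗
bin=E55: ✗
bin=E72: ✗
bin=E11: ✓ → 151
bin=E15: ✗
bin=E81: ✗
weight_sum = 91 + 29 + 106 + 194 + 177 + 116 + 92 + 151 = 956
—
[a2_avg: aisle = 'A2']
bin=E84: ✗
bin=E62: ✗
bin=E86: ✓ → 106
bin=E97: ✗
bin=E48: ✓ → 177
bin=E94: ✗
bin=E98: ✗
bin=E24: ✓ → 168
bin=E55: ✗
bin=E72: ✓ → 31
bin=E11: ✗
bin=E15: ✓ → 87
bin=E81: ✗
a2_avg = (106 + 177 + 168 + 31 + 87) / 5 = 113.8
—
[qty_sum: qty <= 286 AND weight BETWEEN 43 AND 48]
bin=E84: ✗
bin=E62: ✓ → 29
bin=E86: ✗
bin=E97: ✗
bin=E48: ✗
bin=E94: ✗
bin=E98: ✗
bin=E24: ✗
bin=E55: ✗
bin=E72: ✗
bin=E11: ✗
bin=E15: ✗
bin=E81: ✗
qty_sum = 29

weight_sum=956, a2_avg=113.8, qty_sum=29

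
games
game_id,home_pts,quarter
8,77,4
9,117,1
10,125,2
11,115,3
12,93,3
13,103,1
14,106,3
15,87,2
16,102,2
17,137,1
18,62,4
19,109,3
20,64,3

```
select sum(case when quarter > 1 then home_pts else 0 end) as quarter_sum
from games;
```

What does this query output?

game_id=8: ✓ → 77
game_id=9: ✗
game_id=10: ✓ → 125
game_id=11: ✓ → 115
game_id=12: ✓ → 93
game_id=13: ✗
game_id=14: ✓ → 106
game_id=15: ✓ → 87
game_id=16: ✓ → 102
game_id=17: ✗
game_id=18: ✓ → 62
game_id=19: ✓ → 109
game_id=20: ✓ → 64
quarter_sum = 77 + 125 + 115 + 93 + 106 + 87 + 102 + 62 + 109 + 64 = 940

940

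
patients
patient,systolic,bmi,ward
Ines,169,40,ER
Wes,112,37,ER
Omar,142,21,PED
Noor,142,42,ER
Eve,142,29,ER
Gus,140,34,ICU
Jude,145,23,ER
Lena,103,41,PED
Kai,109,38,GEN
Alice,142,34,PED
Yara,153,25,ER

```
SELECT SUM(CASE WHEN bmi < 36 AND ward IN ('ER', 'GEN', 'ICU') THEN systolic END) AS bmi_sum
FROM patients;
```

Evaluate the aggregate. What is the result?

patient=Ines: ✗
patient=Wes: ✗
patient=Omar: ✗
patient=Noor: ✗
patient=Eve: ✓ → 142
patient=Gus: ✓ → 140
patient=Jude: ✓ → 145
patient=Lena: ✗
patient=Kai: ✗
patient=Alice: ✗
patient=Yara: ✓ → 153
bmi_sum = 142 + 140 + 145 + 153 = 580

580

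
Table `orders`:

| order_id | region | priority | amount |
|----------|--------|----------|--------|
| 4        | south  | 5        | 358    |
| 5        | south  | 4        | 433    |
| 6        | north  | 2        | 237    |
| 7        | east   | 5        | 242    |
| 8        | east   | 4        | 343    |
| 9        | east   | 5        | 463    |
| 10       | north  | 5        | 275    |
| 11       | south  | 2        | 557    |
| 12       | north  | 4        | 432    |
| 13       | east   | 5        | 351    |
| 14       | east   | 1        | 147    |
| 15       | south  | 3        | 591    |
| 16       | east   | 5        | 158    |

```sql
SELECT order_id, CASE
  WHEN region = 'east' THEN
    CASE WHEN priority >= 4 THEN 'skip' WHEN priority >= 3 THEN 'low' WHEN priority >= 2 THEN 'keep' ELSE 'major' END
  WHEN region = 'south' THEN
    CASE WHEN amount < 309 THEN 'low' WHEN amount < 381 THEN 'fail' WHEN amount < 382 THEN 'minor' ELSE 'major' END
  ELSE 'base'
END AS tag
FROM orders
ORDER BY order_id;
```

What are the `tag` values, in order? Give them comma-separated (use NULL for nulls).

order_id=4: region='south' → inner[amount < 381] → fail
order_id=5: region='south' → inner[ELSE] → major
order_id=6: region='north' → outer ELSE → base
order_id=7: region='east' → inner[priority >= 4] → skip
order_id=8: region='east' → inner[priority >= 4] → skip
order_id=9: region='east' → inner[priority >= 4] → skip
order_id=10: region='north' → outer ELSE → base
order_id=11: region='south' → inner[ELSE] → major
order_id=12: region='north' → outer ELSE → base
order_id=13: region='east' → inner[priority >= 4] → skip
order_id=14: region='east' → inner[ELSE] → major
order_id=15: region='south' → inner[ELSE] → major
order_id=16: region='east' → inner[priority >= 4] → skip

fail, major, base, skip, skip, skip, base, major, base, skip, major, major, skip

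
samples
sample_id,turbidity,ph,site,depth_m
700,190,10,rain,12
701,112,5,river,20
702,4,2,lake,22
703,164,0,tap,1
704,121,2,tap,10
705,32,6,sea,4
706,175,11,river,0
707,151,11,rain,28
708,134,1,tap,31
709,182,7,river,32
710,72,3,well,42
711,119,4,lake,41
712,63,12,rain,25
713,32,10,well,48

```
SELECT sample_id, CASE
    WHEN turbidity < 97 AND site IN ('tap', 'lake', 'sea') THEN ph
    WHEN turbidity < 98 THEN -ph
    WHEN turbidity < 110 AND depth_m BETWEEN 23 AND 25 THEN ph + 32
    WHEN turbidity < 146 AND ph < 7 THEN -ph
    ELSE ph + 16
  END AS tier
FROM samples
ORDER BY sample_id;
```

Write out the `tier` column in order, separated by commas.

sample_id=700: ELSE → 26
sample_id=701: turbidity < 146 AND ph < 7 → -5
sample_id=702: turbidity < 97 AND site IN ('tap', 'lake', 'sea') → 2
sample_id=703: ELSE → 16
sample_id=704: turbidity < 146 AND ph < 7 → -2
sample_id=705: turbidity < 97 AND site IN ('tap', 'lake', 'sea') → 6
sample_id=706: ELSE → 27
sample_id=707: ELSE → 27
sample_id=708: turbidity < 146 AND ph < 7 → -1
sample_id=709: ELSE → 23
sample_id=710: turbidity < 98 → -3
sample_id=711: turbidity < 146 AND ph < 7 → -4
sample_id=712: turbidity < 98 → -12
sample_id=713: turbidity < 98 → -10

26, -5, 2, 16, -2, 6, 27, 27, -1, 23, -3, -4, -12, -10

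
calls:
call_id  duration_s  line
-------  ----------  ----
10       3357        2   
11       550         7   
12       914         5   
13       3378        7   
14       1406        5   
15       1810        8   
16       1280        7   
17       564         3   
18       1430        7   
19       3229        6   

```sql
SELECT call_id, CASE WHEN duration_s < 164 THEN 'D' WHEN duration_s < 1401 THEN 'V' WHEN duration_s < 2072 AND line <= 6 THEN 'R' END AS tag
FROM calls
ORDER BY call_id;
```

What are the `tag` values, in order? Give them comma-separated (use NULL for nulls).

call_id=10: (no match → NULL) → NULL
call_id=11: duration_s < 1401 → V
call_id=12: duration_s < 1401 → V
call_id=13: (no match → NULL) → NULL
call_id=14: duration_s < 2072 AND line <= 6 → R
call_id=15: (no match → NULL) → NULL
call_id=16: duration_s < 1401 → V
call_id=17: duration_s < 1401 → V
call_id=18: (no match → NULL) → NULL
call_id=19: (no match → NULL) → NULL

NULL, V, V, NULL, R, NULL, V, V, NULL, NULL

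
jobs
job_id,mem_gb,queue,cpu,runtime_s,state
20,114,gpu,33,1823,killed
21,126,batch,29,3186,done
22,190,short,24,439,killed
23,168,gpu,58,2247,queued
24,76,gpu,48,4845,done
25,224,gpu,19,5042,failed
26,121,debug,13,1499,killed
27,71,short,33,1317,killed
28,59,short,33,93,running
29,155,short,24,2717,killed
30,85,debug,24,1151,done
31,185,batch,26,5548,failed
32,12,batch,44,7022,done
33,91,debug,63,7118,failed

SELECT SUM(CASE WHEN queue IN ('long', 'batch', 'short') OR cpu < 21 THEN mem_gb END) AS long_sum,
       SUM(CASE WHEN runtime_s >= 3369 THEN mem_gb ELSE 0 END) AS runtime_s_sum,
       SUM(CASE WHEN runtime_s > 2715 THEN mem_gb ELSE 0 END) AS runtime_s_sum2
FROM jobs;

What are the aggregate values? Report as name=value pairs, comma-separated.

[long_sum: queue IN ('long', 'batch', 'short') OR cpu < 21]
job_id=20: ✗
job_id=21: ✓ → 126
job_id=22: ✓ → 190
job_id=23: ✗
job_id=24: ✗
job_id=25: ✓ → 224
job_id=26: ✓ → 121
job_id=27: ✓ → 71
job_id=28: ✓ → 59
job_id=29: ✓ → 155
job_id=30: ✗
job_id=31: ✓ → 185
job_id=32: ✓ → 12
job_id=33: ✗
long_sum = 126 + 190 + 224 + 121 + 71 + 59 + 155 + 185 + 12 = 1143
—
[runtime_s_sum: runtime_s >= 3369]
job_id=20: ✗
job_id=21: ✗
job_id=22: ✗
job_id=23: ✗
job_id=24: ✓ → 76
job_id=25: ✓ → 224
job_id=26: ✗
job_id=27: ✗
job_id=28: ✗
job_id=29: ✗
job_id=30: ✗
job_id=31: ✓ → 185
job_id=32: ✓ → 12
job_id=33: ✓ → 91
runtime_s_sum = 76 + 224 + 185 + 12 + 91 = 588
—
[runtime_s_sum2: runtime_s > 2715]
job_id=20: ✗
job_id=21: ✓ → 126
job_id=22: ✗
job_id=23: ✗
job_id=24: ✓ → 76
job_id=25: ✓ → 224
job_id=26: ✗
job_id=27: ✗
job_id=28: ✗
job_id=29: ✓ → 155
job_id=30: ✗
job_id=31: ✓ → 185
job_id=32: ✓ → 12
job_id=33: ✓ → 91
runtime_s_sum2 = 126 + 76 + 224 + 155 + 185 + 12 + 91 = 869

long_sum=1143, runtime_s_sum=588, runtime_s_sum2=869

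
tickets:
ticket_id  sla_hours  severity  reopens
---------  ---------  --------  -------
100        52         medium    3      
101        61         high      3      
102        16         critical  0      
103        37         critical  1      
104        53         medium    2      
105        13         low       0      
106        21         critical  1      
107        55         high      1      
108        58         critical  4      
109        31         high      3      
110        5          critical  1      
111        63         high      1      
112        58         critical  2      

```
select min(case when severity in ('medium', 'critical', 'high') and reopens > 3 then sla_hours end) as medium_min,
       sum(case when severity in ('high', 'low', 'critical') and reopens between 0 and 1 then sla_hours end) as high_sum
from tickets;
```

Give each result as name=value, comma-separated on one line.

[medium_min: severity in ('medium', 'critical', 'high') and reopens > 3]
ticket_id=100: ✗
ticket_id=101: ✗
ticket_id=102: ✗
ticket_id=103: ✗
ticket_id=104: ✗
ticket_id=105: ✗
ticket_id=106: ✗
ticket_id=107: ✗
ticket_id=108: ✓ → 58
ticket_id=109: ✗
ticket_id=110: ✗
ticket_id=111: ✗
ticket_id=112: ✗
medium_min = MIN(58) = 58
—
[high_sum: severity in ('high', 'low', 'critical') and reopens between 0 and 1]
ticket_id=100: ✗
ticket_id=101: ✗
ticket_id=102: ✓ → 16
ticket_id=103: ✓ → 37
ticket_id=104: ✗
ticket_id=105: ✓ → 13
ticket_id=106: ✓ → 21
ticket_id=107: ✓ → 55
ticket_id=108: ✗
ticket_id=109: ✗
ticket_id=110: ✓ → 5
ticket_id=111: ✓ → 63
ticket_id=112: ✗
high_sum = 16 + 37 + 13 + 21 + 55 + 5 + 63 = 210

medium_min=58, high_sum=210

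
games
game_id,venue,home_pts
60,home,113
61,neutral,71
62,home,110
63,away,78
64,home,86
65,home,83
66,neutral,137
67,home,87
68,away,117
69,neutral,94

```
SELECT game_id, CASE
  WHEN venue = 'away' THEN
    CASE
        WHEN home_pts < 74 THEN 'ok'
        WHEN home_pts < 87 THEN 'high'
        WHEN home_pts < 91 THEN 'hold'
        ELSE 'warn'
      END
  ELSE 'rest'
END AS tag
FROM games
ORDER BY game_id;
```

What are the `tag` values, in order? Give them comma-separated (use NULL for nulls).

game_id=60: venue='home' → outer ELSE → rest
game_id=61: venue='neutral' → outer ELSE → rest
game_id=62: venue='home' → outer ELSE → rest
game_id=63: venue='away' → inner[home_pts < 87] → high
game_id=64: venue='home' → outer ELSE → rest
game_id=65: venue='home' → outer ELSE → rest
game_id=66: venue='neutral' → outer ELSE → rest
game_id=67: venue='home' → outer ELSE → rest
game_id=68: venue='away' → inner[ELSE] → warn
game_id=69: venue='neutral' → outer ELSE → rest

rest, rest, rest, high, rest, rest, rest, rest, warn, rest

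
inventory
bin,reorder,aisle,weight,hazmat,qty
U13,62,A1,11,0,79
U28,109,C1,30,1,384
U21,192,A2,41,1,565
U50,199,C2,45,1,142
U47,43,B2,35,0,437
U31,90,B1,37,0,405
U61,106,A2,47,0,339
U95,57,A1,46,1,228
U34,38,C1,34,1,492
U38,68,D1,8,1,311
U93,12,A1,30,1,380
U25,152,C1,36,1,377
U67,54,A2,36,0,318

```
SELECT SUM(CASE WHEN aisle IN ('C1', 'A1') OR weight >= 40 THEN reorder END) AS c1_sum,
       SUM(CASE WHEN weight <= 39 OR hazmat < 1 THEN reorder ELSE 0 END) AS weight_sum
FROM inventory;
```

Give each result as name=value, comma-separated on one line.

c1_sum=927, weight_sum=734

[c1_sum: aisle IN ('C1', 'A1') OR weight >= 40]
bin=U13: ✓ → 62
bin=U28: ✓ → 109
bin=U21: ✓ → 192
bin=U50: ✓ → 199
bin=U47: ✗
bin=U31: ✗
bin=U61: ✓ → 106
bin=U95: ✓ → 57
bin=U34: ✓ → 38
bin=U38: ✗
bin=U93: ✓ → 12
bin=U25: ✓ → 152
bin=U67: ✗
c1_sum = 62 + 109 + 192 + 199 + 106 + 57 + 38 + 12 + 152 = 927
—
[weight_sum: weight <= 39 OR hazmat < 1]
bin=U13: ✓ → 62
bin=U28: ✓ → 109
bin=U21: ✗
bin=U50: ✗
bin=U47: ✓ → 43
bin=U31: ✓ → 90
bin=U61: ✓ → 106
bin=U95: ✗
bin=U34: ✓ → 38
bin=U38: ✓ → 68
bin=U93: ✓ → 12
bin=U25: ✓ → 152
bin=U67: ✓ → 54
weight_sum = 62 + 109 + 43 + 90 + 106 + 38 + 68 + 12 + 152 + 54 = 734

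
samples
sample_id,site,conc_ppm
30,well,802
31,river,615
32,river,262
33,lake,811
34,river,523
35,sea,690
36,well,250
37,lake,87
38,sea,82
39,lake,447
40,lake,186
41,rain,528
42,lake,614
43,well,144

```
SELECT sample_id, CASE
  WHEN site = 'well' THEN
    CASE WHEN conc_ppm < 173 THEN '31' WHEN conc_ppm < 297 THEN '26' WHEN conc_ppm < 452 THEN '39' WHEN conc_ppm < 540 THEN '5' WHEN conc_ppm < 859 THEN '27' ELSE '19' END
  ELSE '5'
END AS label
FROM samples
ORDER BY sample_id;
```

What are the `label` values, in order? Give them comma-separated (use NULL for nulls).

sample_id=30: site='well' → inner[conc_ppm < 859] → 27
sample_id=31: site='river' → outer ELSE → 5
sample_id=32: site='river' → outer ELSE → 5
sample_id=33: site='lake' → outer ELSE → 5
sample_id=34: site='river' → outer ELSE → 5
sample_id=35: site='sea' → outer ELSE → 5
sample_id=36: site='well' → inner[conc_ppm < 297] → 26
sample_id=37: site='lake' → outer ELSE → 5
sample_id=38: site='sea' → outer ELSE → 5
sample_id=39: site='lake' → outer ELSE → 5
sample_id=40: site='lake' → outer ELSE → 5
sample_id=41: site='rain' → outer ELSE → 5
sample_id=42: site='lake' → outer ELSE → 5
sample_id=43: site='well' → inner[conc_ppm < 173] → 31

27, 5, 5, 5, 5, 5, 26, 5, 5, 5, 5, 5, 5, 31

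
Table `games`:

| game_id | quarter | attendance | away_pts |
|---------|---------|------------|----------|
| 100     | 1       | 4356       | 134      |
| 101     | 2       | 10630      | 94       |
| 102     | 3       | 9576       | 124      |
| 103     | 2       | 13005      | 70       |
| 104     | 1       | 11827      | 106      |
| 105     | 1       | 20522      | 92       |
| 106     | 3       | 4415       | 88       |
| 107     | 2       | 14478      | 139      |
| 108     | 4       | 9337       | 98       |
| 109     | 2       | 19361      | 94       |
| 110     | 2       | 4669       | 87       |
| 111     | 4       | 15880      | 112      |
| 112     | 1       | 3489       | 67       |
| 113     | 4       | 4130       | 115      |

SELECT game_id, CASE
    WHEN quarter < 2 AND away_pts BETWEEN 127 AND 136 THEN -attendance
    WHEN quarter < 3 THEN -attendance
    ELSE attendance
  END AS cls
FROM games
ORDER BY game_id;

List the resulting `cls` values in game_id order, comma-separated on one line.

game_id=100: quarter < 2 AND away_pts BETWEEN 127 AND 136 → -4356
game_id=101: quarter < 3 → -10630
game_id=102: ELSE → 9576
game_id=103: quarter < 3 → -13005
game_id=104: quarter < 3 → -11827
game_id=105: quarter < 3 → -20522
game_id=106: ELSE → 4415
game_id=107: quarter < 3 → -14478
game_id=108: ELSE → 9337
game_id=109: quarter < 3 → -19361
game_id=110: quarter < 3 → -4669
game_id=111: ELSE → 15880
game_id=112: quarter < 3 → -3489
game_id=113: ELSE → 4130

-4356, -10630, 9576, -13005, -11827, -20522, 4415, -14478, 9337, -19361, -4669, 15880, -3489, 4130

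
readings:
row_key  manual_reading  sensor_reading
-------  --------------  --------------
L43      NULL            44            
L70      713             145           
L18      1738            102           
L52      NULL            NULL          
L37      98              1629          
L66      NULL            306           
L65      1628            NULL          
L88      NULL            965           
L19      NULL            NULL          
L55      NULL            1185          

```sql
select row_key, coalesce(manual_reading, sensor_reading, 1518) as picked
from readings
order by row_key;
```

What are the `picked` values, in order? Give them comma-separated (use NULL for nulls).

row_key=L18: manual_reading=1738 → 1738
row_key=L19: manual_reading=NULL, sensor_reading=NULL, → literal 1518 → 1518
row_key=L37: manual_reading=98 → 98
row_key=L43: manual_reading=NULL, sensor_reading=44 → 44
row_key=L52: manual_reading=NULL, sensor_reading=NULL, → literal 1518 → 1518
row_key=L55: manual_reading=NULL, sensor_reading=1185 → 1185
row_key=L65: manual_reading=1628 → 1628
row_key=L66: manual_reading=NULL, sensor_reading=306 → 306
row_key=L70: manual_reading=713 → 713
row_key=L88: manual_reading=NULL, sensor_reading=965 → 965

1738, 1518, 98, 44, 1518, 1185, 1628, 306, 713, 965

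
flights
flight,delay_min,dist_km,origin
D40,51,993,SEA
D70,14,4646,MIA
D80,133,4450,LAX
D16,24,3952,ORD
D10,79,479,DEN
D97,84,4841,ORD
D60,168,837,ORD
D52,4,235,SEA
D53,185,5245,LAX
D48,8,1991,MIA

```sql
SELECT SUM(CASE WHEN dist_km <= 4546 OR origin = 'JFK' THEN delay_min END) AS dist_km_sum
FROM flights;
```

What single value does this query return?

flight=D40: ✓ → 51
flight=D70: ✗
flight=D80: ✓ → 133
flight=D16: ✓ → 24
flight=D10: ✓ → 79
flight=D97: ✗
flight=D60: ✓ → 168
flight=D52: ✓ → 4
flight=D53: ✗
flight=D48: ✓ → 8
dist_km_sum = 51 + 133 + 24 + 79 + 168 + 4 + 8 = 467

467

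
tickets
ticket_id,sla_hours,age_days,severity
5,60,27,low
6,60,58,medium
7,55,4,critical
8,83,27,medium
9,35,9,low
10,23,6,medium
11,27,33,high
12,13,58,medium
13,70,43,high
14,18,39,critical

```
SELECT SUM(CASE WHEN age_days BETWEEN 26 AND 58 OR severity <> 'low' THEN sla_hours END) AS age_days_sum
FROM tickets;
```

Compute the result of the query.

409

ticket_id=5: ✓ → 60
ticket_id=6: ✓ → 60
ticket_id=7: ✓ → 55
ticket_id=8: ✓ → 83
ticket_id=9: ✗
ticket_id=10: ✓ → 23
ticket_id=11: ✓ → 27
ticket_id=12: ✓ → 13
ticket_id=13: ✓ → 70
ticket_id=14: ✓ → 18
age_days_sum = 60 + 60 + 55 + 83 + 23 + 27 + 13 + 70 + 18 = 409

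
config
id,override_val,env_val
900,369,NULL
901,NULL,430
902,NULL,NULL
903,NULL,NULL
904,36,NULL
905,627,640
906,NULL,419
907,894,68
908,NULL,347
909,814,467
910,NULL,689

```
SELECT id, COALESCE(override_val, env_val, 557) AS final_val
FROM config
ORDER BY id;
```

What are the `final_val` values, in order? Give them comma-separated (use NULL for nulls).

369, 430, 557, 557, 36, 627, 419, 894, 347, 814, 689

id=900: override_val=369 → 369
id=901: override_val=NULL, env_val=430 → 430
id=902: override_val=NULL, env_val=NULL, → literal 557 → 557
id=903: override_val=NULL, env_val=NULL, → literal 557 → 557
id=904: override_val=36 → 36
id=905: override_val=627 → 627
id=906: override_val=NULL, env_val=419 → 419
id=907: override_val=894 → 894
id=908: override_val=NULL, env_val=347 → 347
id=909: override_val=814 → 814
id=910: override_val=NULL, env_val=689 → 689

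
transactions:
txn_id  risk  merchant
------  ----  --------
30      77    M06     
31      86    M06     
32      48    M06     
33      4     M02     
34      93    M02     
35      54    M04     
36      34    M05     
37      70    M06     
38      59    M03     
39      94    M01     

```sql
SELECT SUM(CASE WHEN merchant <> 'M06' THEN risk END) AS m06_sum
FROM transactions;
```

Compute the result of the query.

txn_id=30: ✗
txn_id=31: ✗
txn_id=32: ✗
txn_id=33: ✓ → 4
txn_id=34: ✓ → 93
txn_id=35: ✓ → 54
txn_id=36: ✓ → 34
txn_id=37: ✗
txn_id=38: ✓ → 59
txn_id=39: ✓ → 94
m06_sum = 4 + 93 + 54 + 34 + 59 + 94 = 338

338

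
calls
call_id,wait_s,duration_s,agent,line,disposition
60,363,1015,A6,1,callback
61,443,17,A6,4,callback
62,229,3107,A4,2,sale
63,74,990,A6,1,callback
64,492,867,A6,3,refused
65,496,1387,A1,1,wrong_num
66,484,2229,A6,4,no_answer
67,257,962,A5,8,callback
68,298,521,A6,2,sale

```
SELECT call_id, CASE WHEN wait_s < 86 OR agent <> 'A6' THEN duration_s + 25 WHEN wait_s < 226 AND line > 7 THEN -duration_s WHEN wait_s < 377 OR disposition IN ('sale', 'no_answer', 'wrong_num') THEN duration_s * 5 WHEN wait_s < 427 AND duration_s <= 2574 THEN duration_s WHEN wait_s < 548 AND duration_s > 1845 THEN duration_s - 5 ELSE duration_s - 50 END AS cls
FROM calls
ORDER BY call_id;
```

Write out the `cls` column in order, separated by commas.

5075, -33, 3132, 1015, 817, 1412, 11145, 987, 2605

call_id=60: wait_s < 377 OR disposition IN ('sale', 'no_answer', 'wrong_num') → 5075
call_id=61: ELSE → -33
call_id=62: wait_s < 86 OR agent <> 'A6' → 3132
call_id=63: wait_s < 86 OR agent <> 'A6' → 1015
call_id=64: ELSE → 817
call_id=65: wait_s < 86 OR agent <> 'A6' → 1412
call_id=66: wait_s < 377 OR disposition IN ('sale', 'no_answer', 'wrong_num') → 11145
call_id=67: wait_s < 86 OR agent <> 'A6' → 987
call_id=68: wait_s < 377 OR disposition IN ('sale', 'no_answer', 'wrong_num') → 2605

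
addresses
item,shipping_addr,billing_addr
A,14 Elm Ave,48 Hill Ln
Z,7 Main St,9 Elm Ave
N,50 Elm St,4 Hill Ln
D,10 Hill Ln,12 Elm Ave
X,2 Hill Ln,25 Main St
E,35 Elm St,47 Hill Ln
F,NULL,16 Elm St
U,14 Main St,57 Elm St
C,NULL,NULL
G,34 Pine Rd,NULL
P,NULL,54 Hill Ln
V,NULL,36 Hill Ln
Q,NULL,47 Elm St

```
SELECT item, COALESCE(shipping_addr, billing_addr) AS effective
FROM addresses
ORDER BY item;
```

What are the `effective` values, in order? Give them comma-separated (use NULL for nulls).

14 Elm Ave, NULL, 10 Hill Ln, 35 Elm St, 16 Elm St, 34 Pine Rd, 50 Elm St, 54 Hill Ln, 47 Elm St, 14 Main St, 36 Hill Ln, 2 Hill Ln, 7 Main St

item=A: shipping_addr=14 Elm Ave → 14 Elm Ave
item=C: shipping_addr=NULL, billing_addr=NULL (all NULL) → NULL
item=D: shipping_addr=10 Hill Ln → 10 Hill Ln
item=E: shipping_addr=35 Elm St → 35 Elm St
item=F: shipping_addr=NULL, billing_addr=16 Elm St → 16 Elm St
item=G: shipping_addr=34 Pine Rd → 34 Pine Rd
item=N: shipping_addr=50 Elm St → 50 Elm St
item=P: shipping_addr=NULL, billing_addr=54 Hill Ln → 54 Hill Ln
item=Q: shipping_addr=NULL, billing_addr=47 Elm St → 47 Elm St
item=U: shipping_addr=14 Main St → 14 Main St
item=V: shipping_addr=NULL, billing_addr=36 Hill Ln → 36 Hill Ln
item=X: shipping_addr=2 Hill Ln → 2 Hill Ln
item=Z: shipping_addr=7 Main St → 7 Main St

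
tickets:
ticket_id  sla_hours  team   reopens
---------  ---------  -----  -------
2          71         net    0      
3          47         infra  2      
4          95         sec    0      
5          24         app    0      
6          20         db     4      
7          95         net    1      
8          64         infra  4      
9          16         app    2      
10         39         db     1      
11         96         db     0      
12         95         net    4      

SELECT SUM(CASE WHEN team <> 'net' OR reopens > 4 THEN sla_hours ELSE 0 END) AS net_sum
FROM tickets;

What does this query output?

ticket_id=2: ✗
ticket_id=3: ✓ → 47
ticket_id=4: ✓ → 95
ticket_id=5: ✓ → 24
ticket_id=6: ✓ → 20
ticket_id=7: ✗
ticket_id=8: ✓ → 64
ticket_id=9: ✓ → 16
ticket_id=10: ✓ → 39
ticket_id=11: ✓ → 96
ticket_id=12: ✗
net_sum = 47 + 95 + 24 + 20 + 64 + 16 + 39 + 96 = 401

401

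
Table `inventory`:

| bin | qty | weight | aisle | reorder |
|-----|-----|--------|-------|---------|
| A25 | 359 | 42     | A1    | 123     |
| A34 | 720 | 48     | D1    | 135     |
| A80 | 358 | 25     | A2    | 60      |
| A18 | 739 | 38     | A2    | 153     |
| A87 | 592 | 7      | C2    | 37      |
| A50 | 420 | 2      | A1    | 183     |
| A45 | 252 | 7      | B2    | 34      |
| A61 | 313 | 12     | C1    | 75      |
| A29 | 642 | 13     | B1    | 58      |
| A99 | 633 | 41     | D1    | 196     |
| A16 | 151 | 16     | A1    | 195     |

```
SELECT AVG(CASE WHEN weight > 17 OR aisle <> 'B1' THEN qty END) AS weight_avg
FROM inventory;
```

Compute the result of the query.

bin=A25: ✓ → 359
bin=A34: ✓ → 720
bin=A80: ✓ → 358
bin=A18: ✓ → 739
bin=A87: ✓ → 592
bin=A50: ✓ → 420
bin=A45: ✓ → 252
bin=A61: ✓ → 313
bin=A29: ✗
bin=A99: ✓ → 633
bin=A16: ✓ → 151
weight_avg = (359 + 720 + 358 + 739 + 592 + 420 + 252 + 313 + 633 + 151) / 10 = 453.7

453.7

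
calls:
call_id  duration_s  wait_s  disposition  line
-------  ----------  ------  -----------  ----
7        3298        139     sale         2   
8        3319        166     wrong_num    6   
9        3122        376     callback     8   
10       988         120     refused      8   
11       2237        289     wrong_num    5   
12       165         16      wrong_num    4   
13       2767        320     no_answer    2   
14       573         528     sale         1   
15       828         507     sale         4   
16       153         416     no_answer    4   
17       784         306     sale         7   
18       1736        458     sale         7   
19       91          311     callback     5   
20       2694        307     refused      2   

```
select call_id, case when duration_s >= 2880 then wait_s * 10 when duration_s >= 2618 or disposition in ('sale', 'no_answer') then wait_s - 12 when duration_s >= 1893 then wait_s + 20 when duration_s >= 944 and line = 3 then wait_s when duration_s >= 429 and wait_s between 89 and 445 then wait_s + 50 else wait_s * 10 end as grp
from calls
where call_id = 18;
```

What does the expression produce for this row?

call_id = 18: duration_s=1736, wait_s=458, disposition=sale, line=7.
duration_s >= 2880 → false
duration_s >= 2618 or disposition in ('sale', 'no_answer') → true → 446

446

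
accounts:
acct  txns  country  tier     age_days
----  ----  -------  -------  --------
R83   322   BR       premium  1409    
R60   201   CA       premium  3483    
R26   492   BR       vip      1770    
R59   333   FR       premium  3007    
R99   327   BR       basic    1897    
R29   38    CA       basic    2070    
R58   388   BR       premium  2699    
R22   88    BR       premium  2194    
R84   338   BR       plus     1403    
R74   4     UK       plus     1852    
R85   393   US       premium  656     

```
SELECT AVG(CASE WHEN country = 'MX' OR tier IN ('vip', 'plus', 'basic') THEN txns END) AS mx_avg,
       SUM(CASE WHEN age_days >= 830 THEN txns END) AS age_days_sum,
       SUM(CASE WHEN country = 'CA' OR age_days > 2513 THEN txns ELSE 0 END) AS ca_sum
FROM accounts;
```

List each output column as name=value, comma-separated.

[mx_avg: country = 'MX' OR tier IN ('vip', 'plus', 'basic')]
acct=R83: ✗
acct=R60: ✗
acct=R26: ✓ → 492
acct=R59: ✗
acct=R99: ✓ → 327
acct=R29: ✓ → 38
acct=R58: ✗
acct=R22: ✗
acct=R84: ✓ → 338
acct=R74: ✓ → 4
acct=R85: ✗
mx_avg = (492 + 327 + 38 + 338 + 4) / 5 = 239.8
—
[age_days_sum: age_days >= 830]
acct=R83: ✓ → 322
acct=R60: ✓ → 201
acct=R26: ✓ → 492
acct=R59: ✓ → 333
acct=R99: ✓ → 327
acct=R29: ✓ → 38
acct=R58: ✓ → 388
acct=R22: ✓ → 88
acct=R84: ✓ → 338
acct=R74: ✓ → 4
acct=R85: ✗
age_days_sum = 322 + 201 + 492 + 333 + 327 + 38 + 388 + 88 + 338 + 4 = 2531
—
[ca_sum: country = 'CA' OR age_days > 2513]
acct=R83: ✗
acct=R60: ✓ → 201
acct=R26: ✗
acct=R59: ✓ → 333
acct=R99: ✗
acct=R29: ✓ → 38
acct=R58: ✓ → 388
acct=R22: ✗
acct=R84: ✗
acct=R74: ✗
acct=R85: ✗
ca_sum = 201 + 333 + 38 + 388 = 960

mx_avg=239.8, age_days_sum=2531, ca_sum=960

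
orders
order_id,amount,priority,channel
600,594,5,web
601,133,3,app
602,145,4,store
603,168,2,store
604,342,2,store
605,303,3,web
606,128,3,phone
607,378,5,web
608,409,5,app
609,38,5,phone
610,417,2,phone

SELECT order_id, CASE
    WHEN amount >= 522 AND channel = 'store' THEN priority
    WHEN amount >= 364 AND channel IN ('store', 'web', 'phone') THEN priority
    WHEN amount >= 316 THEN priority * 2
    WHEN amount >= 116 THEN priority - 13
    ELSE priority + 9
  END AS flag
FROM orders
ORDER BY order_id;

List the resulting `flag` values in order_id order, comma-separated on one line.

5, -10, -9, -11, 4, -10, -10, 5, 10, 14, 2

order_id=600: amount >= 364 AND channel IN ('store', 'web', 'phone') → 5
order_id=601: amount >= 116 → -10
order_id=602: amount >= 116 → -9
order_id=603: amount >= 116 → -11
order_id=604: amount >= 316 → 4
order_id=605: amount >= 116 → -10
order_id=606: amount >= 116 → -10
order_id=607: amount >= 364 AND channel IN ('store', 'web', 'phone') → 5
order_id=608: amount >= 316 → 10
order_id=609: ELSE → 14
order_id=610: amount >= 364 AND channel IN ('store', 'web', 'phone') → 2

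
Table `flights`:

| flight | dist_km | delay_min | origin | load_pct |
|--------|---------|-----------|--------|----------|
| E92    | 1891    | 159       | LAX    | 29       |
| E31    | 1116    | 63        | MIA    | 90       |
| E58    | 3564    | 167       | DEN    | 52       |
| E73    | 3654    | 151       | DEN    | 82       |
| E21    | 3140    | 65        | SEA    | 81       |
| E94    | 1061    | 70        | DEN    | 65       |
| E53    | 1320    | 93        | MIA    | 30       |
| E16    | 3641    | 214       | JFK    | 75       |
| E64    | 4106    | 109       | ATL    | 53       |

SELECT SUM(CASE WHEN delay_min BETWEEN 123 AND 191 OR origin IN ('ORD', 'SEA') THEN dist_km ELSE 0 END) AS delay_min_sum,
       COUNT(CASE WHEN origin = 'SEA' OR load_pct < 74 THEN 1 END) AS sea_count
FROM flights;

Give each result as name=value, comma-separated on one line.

delay_min_sum=12249, sea_count=6

[delay_min_sum: delay_min BETWEEN 123 AND 191 OR origin IN ('ORD', 'SEA')]
flight=E92: ✓ → 1891
flight=E31: ✗
flight=E58: ✓ → 3564
flight=E73: ✓ → 3654
flight=E21: ✓ → 3140
flight=E94: ✗
flight=E53: ✗
flight=E16: ✗
flight=E64: ✗
delay_min_sum = 1891 + 3564 + 3654 + 3140 = 12249
—
[sea_count: origin = 'SEA' OR load_pct < 74]
flight=E92: ✓ → 1
flight=E31: ✗
flight=E58: ✓ → 1
flight=E73: ✗
flight=E21: ✓ → 1
flight=E94: ✓ → 1
flight=E53: ✓ → 1
flight=E16: ✗
flight=E64: ✓ → 1
sea_count = COUNT(1, 1, 1, 1, 1, 1) = 6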